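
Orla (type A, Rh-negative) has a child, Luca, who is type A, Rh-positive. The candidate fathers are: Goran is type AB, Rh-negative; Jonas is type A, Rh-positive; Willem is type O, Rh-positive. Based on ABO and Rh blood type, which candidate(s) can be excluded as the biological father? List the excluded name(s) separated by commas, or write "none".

A candidate is excluded only if no genotype consistent with his phenotype could produce a type A, Rh-positive child with a type A, Rh-negative mother.
Goran (type AB, Rh-): no genotype consistent with that phenotype can produce a type-A Rh+ child with a type-A mother.

Goran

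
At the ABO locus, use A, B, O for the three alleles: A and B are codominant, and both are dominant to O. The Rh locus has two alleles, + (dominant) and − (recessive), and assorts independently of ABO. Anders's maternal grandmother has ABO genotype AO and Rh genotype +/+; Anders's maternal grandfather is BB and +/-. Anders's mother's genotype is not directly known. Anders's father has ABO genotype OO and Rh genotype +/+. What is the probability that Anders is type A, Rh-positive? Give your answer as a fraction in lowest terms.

1/4

Anders's mother's ABO genotype from AO × BB: 1/2 AB, 1/2 BO.
Crossing each possibility with the father OO and summing P(type A): 1/2·1/2 + 1/2·0 = 1/4.
Similarly for Rh via the mother's Rh distribution: P(Rh+) = 1.
Independent loci: 1/4 × 1 = 1/4.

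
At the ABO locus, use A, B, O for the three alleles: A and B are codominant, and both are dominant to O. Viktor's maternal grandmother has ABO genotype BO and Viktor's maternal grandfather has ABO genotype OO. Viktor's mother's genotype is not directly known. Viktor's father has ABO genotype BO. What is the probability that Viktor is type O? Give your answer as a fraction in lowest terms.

3/8

Viktor's mother's ABO genotype from BO × OO: 1/2 BO, 1/2 OO.
Crossing each possibility with the father BO and summing P(type O): 1/2·1/4 + 1/2·1/2 = 3/8.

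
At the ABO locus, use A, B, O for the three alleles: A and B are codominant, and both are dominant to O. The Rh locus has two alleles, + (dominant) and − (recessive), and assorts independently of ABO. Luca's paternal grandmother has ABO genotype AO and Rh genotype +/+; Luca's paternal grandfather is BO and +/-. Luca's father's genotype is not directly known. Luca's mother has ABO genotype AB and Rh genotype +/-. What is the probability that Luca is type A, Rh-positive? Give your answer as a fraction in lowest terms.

Luca's father's ABO genotype from AO × BO: 1/4 AB, 1/4 AO, 1/4 BO, 1/4 OO.
Crossing each possibility with the mother AB and summing P(type A): 1/4·1/4 + 1/4·1/2 + 1/4·1/4 + 1/4·1/2 = 3/8.
Similarly for Rh via the father's Rh distribution: P(Rh+) = 7/8.
Independent loci: 3/8 × 7/8 = 21/64.

21/64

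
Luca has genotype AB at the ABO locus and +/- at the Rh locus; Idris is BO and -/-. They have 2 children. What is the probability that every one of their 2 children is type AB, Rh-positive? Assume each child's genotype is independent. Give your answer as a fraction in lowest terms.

1/64

ABO cross AB × BO → 1/4 A, 1/2 B, 1/4 AB.
Rh cross +/- × -/- → 1/2 Rh+, 1/2 Rh-; so P(type AB, Rh-positive) = 1/4 × 1/2 = 1/8 per child.
All 2 independent: (1/8)^2 = 1/64.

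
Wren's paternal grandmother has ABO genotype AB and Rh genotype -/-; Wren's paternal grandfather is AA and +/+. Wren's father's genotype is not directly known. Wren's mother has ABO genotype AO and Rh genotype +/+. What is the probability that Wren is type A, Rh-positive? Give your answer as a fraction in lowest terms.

Wren's father's ABO genotype from AB × AA: 1/2 AA, 1/2 AB.
Crossing each possibility with the mother AO and summing P(type A): 1/2·1 + 1/2·1/2 = 3/4.
Similarly for Rh via the father's Rh distribution: P(Rh+) = 1.
Independent loci: 3/4 × 1 = 3/4.

3/4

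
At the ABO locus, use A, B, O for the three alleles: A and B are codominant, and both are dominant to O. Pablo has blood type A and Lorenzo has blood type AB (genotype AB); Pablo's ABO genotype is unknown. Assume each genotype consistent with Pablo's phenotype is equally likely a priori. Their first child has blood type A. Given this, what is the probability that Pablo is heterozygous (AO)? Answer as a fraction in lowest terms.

Possible genotypes: Pablo ∈ {AA, AO}; Lorenzo ∈ {AB}.
Weight each parental genotype pair by prior × P(type-A child):
  AA × AB: posterior weight 1/2.
  AO × AB: posterior weight 1/2.
Sum the posterior weight over pairs where Pablo is AO: 1/2.

1/2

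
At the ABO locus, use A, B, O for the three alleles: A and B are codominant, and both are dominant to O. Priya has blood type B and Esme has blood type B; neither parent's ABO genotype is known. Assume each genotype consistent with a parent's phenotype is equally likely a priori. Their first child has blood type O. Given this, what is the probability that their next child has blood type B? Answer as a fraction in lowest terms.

Possible genotypes: Priya ∈ {BB, BO}; Esme ∈ {BB, BO}.
Weight each parental genotype pair by prior × P(type-O child):
  BO × BO: posterior weight 1; P(next child type B) = 3/4.
Weighted sum = 3/4.

3/4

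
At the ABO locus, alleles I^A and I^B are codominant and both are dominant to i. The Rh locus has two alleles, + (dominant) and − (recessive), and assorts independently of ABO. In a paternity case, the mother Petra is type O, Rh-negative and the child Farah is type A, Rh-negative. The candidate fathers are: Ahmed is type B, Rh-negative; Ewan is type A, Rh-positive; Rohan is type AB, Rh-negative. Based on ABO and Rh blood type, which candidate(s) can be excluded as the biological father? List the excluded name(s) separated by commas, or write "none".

Ahmed

A candidate is excluded only if no genotype consistent with his phenotype could produce a type A, Rh-negative child with a type O, Rh-negative mother.
Ahmed (type B, Rh-): no genotype consistent with that phenotype can produce a type-A Rh- child with a type-O mother.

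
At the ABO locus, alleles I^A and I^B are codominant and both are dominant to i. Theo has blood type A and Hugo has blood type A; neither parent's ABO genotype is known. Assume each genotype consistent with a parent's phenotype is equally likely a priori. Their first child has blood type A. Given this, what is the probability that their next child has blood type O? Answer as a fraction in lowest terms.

Possible genotypes: Theo ∈ {I^A I^A, I^A i}; Hugo ∈ {I^A I^A, I^A i}.
Weight each parental genotype pair by prior × P(type-A child):
  I^A I^A × I^A I^A: posterior weight 4/15; P(next child type O) = 0.
  I^A I^A × I^A i: posterior weight 4/15; P(next child type O) = 0.
  I^A i × I^A I^A: posterior weight 4/15; P(next child type O) = 0.
  I^A i × I^A i: posterior weight 1/5; P(next child type O) = 1/4.
Weighted sum = 1/20.

1/20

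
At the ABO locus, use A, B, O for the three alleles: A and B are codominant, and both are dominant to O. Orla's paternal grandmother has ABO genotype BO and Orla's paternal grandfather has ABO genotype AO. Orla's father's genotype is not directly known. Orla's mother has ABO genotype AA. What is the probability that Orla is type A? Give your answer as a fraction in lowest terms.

Orla's father's ABO genotype from BO × AO: 1/4 AB, 1/4 AO, 1/4 BO, 1/4 OO.
Crossing each possibility with the mother AA and summing P(type A): 1/4·1/2 + 1/4·1 + 1/4·1/2 + 1/4·1 = 3/4.

3/4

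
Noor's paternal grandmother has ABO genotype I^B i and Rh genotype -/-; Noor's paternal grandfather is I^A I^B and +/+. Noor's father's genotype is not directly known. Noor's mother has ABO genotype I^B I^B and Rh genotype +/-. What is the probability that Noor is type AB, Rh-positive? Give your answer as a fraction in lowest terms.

Noor's father's ABO genotype from I^B i × I^A I^B: 1/4 I^A I^B, 1/4 I^A i, 1/4 I^B I^B, 1/4 I^B i.
Crossing each possibility with the mother I^B I^B and summing P(type AB): 1/4·1/2 + 1/4·1/2 + 1/4·0 + 1/4·0 = 1/4.
Similarly for Rh via the father's Rh distribution: P(Rh+) = 3/4.
Independent loci: 1/4 × 3/4 = 3/16.

3/16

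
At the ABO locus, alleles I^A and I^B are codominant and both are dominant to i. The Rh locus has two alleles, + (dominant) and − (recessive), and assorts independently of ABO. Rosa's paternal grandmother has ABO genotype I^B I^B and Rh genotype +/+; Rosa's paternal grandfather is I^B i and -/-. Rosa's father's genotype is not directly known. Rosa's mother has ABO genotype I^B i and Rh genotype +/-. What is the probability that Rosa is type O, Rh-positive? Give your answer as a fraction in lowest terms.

Rosa's father's ABO genotype from I^B I^B × I^B i: 1/2 I^B I^B, 1/2 I^B i.
Crossing each possibility with the mother I^B i and summing P(type O): 1/2·0 + 1/2·1/4 = 1/8.
Similarly for Rh via the father's Rh distribution: P(Rh+) = 3/4.
Independent loci: 1/8 × 3/4 = 3/32.

3/32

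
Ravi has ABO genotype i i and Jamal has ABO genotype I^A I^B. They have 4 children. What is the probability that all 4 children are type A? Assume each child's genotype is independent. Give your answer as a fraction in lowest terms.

1/16

ABO cross i i × I^A I^B → 1/2 A, 1/2 B.
So P(type A) = 1/2 per child.
All 4 independent: (1/2)^4 = 1/16.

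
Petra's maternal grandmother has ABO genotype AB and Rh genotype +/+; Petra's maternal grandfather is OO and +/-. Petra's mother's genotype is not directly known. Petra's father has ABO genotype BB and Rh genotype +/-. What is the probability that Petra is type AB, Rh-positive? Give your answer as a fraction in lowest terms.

7/32

Petra's mother's ABO genotype from AB × OO: 1/2 AO, 1/2 BO.
Crossing each possibility with the father BB and summing P(type AB): 1/2·1/2 + 1/2·0 = 1/4.
Similarly for Rh via the mother's Rh distribution: P(Rh+) = 7/8.
Independent loci: 1/4 × 7/8 = 7/32.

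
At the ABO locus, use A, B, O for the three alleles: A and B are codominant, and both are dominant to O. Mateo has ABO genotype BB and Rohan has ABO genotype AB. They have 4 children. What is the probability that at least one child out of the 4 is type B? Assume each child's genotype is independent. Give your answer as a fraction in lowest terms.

15/16

ABO cross BB × AB → 1/2 B, 1/2 AB.
So P(type B) = 1/2 per child.
P(none) = (1/2)^4 = 1/16; P(at least one) = 1 − 1/16 = 15/16.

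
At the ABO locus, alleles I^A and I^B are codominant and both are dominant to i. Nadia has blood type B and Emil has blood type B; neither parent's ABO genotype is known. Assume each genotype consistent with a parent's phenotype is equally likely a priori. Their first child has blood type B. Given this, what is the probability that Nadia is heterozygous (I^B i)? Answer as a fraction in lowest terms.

Possible genotypes: Nadia ∈ {I^B I^B, I^B i}; Emil ∈ {I^B I^B, I^B i}.
Weight each parental genotype pair by prior × P(type-B child):
  I^B I^B × I^B I^B: posterior weight 4/15.
  I^B I^B × I^B i: posterior weight 4/15.
  I^B i × I^B I^B: posterior weight 4/15.
  I^B i × I^B i: posterior weight 1/5.
Sum the posterior weight over pairs where Nadia is I^B i: 7/15.

7/15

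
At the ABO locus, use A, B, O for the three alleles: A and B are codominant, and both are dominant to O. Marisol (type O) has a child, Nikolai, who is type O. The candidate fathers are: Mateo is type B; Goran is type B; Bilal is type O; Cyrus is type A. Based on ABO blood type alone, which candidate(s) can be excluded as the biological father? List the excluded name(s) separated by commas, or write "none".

none

A candidate is excluded only if no genotype consistent with his phenotype could produce a type O child with a type O mother.
Every candidate has at least one consistent genotype combination, so none can be excluded.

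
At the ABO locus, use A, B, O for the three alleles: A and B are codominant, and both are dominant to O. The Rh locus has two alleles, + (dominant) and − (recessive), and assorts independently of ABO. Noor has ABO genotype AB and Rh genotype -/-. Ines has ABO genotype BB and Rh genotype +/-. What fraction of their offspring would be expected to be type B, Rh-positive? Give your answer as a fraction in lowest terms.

ABO cross AB × BB → offspring phenotypes: 1/2 B, 1/2 AB.
Rh cross -/- × +/- → 1/2 Rh+, 1/2 Rh-.
Independent loci: P(type B, Rh-positive) = 1/2 × 1/2 = 1/4.

1/4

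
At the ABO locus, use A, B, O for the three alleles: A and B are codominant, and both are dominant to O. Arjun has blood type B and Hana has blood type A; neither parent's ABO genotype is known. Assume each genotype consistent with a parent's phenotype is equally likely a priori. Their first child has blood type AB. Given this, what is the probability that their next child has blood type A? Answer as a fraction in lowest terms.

Possible genotypes: Arjun ∈ {BB, BO}; Hana ∈ {AA, AO}.
Weight each parental genotype pair by prior × P(type-AB child):
  BB × AA: posterior weight 4/9; P(next child type A) = 0.
  BB × AO: posterior weight 2/9; P(next child type A) = 0.
  BO × AA: posterior weight 2/9; P(next child type A) = 1/2.
  BO × AO: posterior weight 1/9; P(next child type A) = 1/4.
Weighted sum = 5/36.

5/36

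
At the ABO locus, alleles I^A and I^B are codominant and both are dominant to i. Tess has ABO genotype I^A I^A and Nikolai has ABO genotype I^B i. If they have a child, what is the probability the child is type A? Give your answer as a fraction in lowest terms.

1/2

ABO cross I^A I^A × I^B i → offspring phenotypes: 1/2 A, 1/2 AB.
So P(type A) = 1/2.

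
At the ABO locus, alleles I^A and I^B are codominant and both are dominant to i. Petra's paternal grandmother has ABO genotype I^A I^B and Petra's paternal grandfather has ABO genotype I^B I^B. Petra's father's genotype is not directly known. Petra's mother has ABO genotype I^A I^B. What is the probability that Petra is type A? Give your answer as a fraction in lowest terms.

1/8

Petra's father's ABO genotype from I^A I^B × I^B I^B: 1/2 I^A I^B, 1/2 I^B I^B.
Crossing each possibility with the mother I^A I^B and summing P(type A): 1/2·1/4 + 1/2·0 = 1/8.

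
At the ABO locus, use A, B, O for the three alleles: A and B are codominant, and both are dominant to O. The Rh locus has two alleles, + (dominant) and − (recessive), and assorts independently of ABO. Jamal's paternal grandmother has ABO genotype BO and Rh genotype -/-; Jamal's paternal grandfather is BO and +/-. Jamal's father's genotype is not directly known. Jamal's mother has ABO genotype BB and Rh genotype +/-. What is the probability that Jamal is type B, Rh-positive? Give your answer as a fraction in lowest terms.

5/8

Jamal's father's ABO genotype from BO × BO: 1/4 BB, 1/2 BO, 1/4 OO.
Crossing each possibility with the mother BB and summing P(type B): 1/4·1 + 1/2·1 + 1/4·1 = 1.
Similarly for Rh via the father's Rh distribution: P(Rh+) = 5/8.
Independent loci: 1 × 5/8 = 5/8.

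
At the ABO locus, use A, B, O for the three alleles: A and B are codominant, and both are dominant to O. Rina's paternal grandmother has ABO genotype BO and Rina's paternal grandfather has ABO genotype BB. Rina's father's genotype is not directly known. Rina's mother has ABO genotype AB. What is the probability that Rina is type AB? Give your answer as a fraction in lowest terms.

Rina's father's ABO genotype from BO × BB: 1/2 BB, 1/2 BO.
Crossing each possibility with the mother AB and summing P(type AB): 1/2·1/2 + 1/2·1/4 = 3/8.

3/8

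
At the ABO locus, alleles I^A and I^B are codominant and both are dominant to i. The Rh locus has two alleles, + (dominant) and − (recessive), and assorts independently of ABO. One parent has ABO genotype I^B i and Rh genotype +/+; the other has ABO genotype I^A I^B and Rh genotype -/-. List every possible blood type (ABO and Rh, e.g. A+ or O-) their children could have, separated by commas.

Gametes from I^B i × I^A I^B give offspring ABO genotypes I^A I^B, I^A i, I^B I^B, I^B i, i.e. phenotypes A, B, AB.
Rh cross +/+ × -/- → phenotypes Rh+.
Combining independently: A+, B+, AB+.

A+, B+, AB+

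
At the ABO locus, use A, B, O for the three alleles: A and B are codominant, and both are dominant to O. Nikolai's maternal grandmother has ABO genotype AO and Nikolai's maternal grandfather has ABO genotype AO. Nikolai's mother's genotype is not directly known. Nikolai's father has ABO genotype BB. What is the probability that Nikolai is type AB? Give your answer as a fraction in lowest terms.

1/2

Nikolai's mother's ABO genotype from AO × AO: 1/4 AA, 1/2 AO, 1/4 OO.
Crossing each possibility with the father BB and summing P(type AB): 1/4·1 + 1/2·1/2 + 1/4·0 = 1/2.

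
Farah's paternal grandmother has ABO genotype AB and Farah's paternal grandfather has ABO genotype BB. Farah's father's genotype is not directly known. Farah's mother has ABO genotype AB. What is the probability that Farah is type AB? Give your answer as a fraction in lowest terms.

1/2

Farah's father's ABO genotype from AB × BB: 1/2 AB, 1/2 BB.
Crossing each possibility with the mother AB and summing P(type AB): 1/2·1/2 + 1/2·1/2 = 1/2.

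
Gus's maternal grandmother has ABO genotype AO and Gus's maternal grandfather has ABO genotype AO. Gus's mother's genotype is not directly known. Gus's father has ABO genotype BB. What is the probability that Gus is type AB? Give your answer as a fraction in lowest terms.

1/2

Gus's mother's ABO genotype from AO × AO: 1/4 AA, 1/2 AO, 1/4 OO.
Crossing each possibility with the father BB and summing P(type AB): 1/4·1 + 1/2·1/2 + 1/4·0 = 1/2.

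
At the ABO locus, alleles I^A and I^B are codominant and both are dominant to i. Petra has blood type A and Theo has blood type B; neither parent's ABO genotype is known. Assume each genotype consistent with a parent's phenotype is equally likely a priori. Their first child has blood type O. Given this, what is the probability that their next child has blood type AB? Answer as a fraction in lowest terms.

1/4

Possible genotypes: Petra ∈ {I^A I^A, I^A i}; Theo ∈ {I^B I^B, I^B i}.
Weight each parental genotype pair by prior × P(type-O child):
  I^A i × I^B i: posterior weight 1; P(next child type AB) = 1/4.
Weighted sum = 1/4.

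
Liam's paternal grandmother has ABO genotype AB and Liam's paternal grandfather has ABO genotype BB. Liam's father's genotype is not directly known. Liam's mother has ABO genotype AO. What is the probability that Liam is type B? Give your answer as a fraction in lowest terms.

Liam's father's ABO genotype from AB × BB: 1/2 AB, 1/2 BB.
Crossing each possibility with the mother AO and summing P(type B): 1/2·1/4 + 1/2·1/2 = 3/8.

3/8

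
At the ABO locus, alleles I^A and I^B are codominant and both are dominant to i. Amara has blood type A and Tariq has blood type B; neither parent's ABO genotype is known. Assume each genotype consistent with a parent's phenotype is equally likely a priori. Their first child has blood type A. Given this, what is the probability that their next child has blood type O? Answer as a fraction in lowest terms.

1/12

Possible genotypes: Amara ∈ {I^A I^A, I^A i}; Tariq ∈ {I^B I^B, I^B i}.
Weight each parental genotype pair by prior × P(type-A child):
  I^A I^A × I^B i: posterior weight 2/3; P(next child type O) = 0.
  I^A i × I^B i: posterior weight 1/3; P(next child type O) = 1/4.
Weighted sum = 1/12.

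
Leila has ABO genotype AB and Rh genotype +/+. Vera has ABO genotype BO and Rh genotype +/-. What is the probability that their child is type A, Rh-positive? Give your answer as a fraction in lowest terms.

ABO cross AB × BO → offspring phenotypes: 1/4 A, 1/2 B, 1/4 AB.
Rh cross +/+ × +/- → 1 Rh+.
Independent loci: P(type A, Rh-positive) = 1/4 × 1 = 1/4.

1/4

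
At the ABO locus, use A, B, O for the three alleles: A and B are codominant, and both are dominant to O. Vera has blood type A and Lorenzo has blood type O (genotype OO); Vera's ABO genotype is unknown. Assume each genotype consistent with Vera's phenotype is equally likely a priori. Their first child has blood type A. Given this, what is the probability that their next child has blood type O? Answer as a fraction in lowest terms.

Possible genotypes: Vera ∈ {AA, AO}; Lorenzo ∈ {OO}.
Weight each parental genotype pair by prior × P(type-A child):
  AA × OO: posterior weight 2/3; P(next child type O) = 0.
  AO × OO: posterior weight 1/3; P(next child type O) = 1/2.
Weighted sum = 1/6.

1/6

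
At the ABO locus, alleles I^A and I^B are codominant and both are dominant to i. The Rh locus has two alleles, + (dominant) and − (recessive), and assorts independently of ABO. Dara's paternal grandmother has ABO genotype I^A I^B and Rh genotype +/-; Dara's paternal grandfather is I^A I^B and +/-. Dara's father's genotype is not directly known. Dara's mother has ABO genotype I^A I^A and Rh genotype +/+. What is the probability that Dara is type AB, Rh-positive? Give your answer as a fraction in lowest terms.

1/2

Dara's father's ABO genotype from I^A I^B × I^A I^B: 1/4 I^A I^A, 1/2 I^A I^B, 1/4 I^B I^B.
Crossing each possibility with the mother I^A I^A and summing P(type AB): 1/4·0 + 1/2·1/2 + 1/4·1 = 1/2.
Similarly for Rh via the father's Rh distribution: P(Rh+) = 1.
Independent loci: 1/2 × 1 = 1/2.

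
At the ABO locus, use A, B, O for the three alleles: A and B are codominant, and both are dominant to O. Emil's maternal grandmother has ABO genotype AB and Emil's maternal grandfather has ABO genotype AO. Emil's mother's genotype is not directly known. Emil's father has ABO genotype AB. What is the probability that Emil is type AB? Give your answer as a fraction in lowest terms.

Emil's mother's ABO genotype from AB × AO: 1/4 AA, 1/4 AB, 1/4 AO, 1/4 BO.
Crossing each possibility with the father AB and summing P(type AB): 1/4·1/2 + 1/4·1/2 + 1/4·1/4 + 1/4·1/4 = 3/8.

3/8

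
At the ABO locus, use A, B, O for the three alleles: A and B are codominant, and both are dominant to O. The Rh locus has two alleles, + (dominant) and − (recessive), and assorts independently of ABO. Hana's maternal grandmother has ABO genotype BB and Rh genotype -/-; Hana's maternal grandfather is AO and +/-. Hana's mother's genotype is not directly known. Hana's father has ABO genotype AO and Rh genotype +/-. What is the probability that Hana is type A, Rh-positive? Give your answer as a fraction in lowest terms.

15/64

Hana's mother's ABO genotype from BB × AO: 1/2 AB, 1/2 BO.
Crossing each possibility with the father AO and summing P(type A): 1/2·1/2 + 1/2·1/4 = 3/8.
Similarly for Rh via the mother's Rh distribution: P(Rh+) = 5/8.
Independent loci: 3/8 × 5/8 = 15/64.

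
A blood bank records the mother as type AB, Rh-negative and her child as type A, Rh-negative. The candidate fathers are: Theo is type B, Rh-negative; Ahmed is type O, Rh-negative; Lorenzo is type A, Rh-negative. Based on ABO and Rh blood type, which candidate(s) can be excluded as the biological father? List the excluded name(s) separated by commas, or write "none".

A candidate is excluded only if no genotype consistent with his phenotype could produce a type A, Rh-negative child with a type AB, Rh-negative mother.
Every candidate has at least one consistent genotype combination, so none can be excluded.

none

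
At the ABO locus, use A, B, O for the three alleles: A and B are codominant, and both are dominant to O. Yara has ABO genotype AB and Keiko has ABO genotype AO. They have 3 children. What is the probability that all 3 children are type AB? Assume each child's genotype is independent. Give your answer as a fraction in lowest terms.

1/64

ABO cross AB × AO → 1/2 A, 1/4 B, 1/4 AB.
So P(type AB) = 1/4 per child.
All 3 independent: (1/4)^3 = 1/64.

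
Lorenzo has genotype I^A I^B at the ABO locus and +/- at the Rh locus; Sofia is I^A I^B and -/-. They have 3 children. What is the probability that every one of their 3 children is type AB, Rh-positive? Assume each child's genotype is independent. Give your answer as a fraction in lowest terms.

1/64

ABO cross I^A I^B × I^A I^B → 1/4 A, 1/4 B, 1/2 AB.
Rh cross +/- × -/- → 1/2 Rh+, 1/2 Rh-; so P(type AB, Rh-positive) = 1/2 × 1/2 = 1/4 per child.
All 3 independent: (1/4)^3 = 1/64.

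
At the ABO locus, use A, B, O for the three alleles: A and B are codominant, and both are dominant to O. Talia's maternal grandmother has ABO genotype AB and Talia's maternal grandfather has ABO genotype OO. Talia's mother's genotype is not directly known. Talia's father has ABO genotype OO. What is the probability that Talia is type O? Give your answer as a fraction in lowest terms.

Talia's mother's ABO genotype from AB × OO: 1/2 AO, 1/2 BO.
Crossing each possibility with the father OO and summing P(type O): 1/2·1/2 + 1/2·1/2 = 1/2.

1/2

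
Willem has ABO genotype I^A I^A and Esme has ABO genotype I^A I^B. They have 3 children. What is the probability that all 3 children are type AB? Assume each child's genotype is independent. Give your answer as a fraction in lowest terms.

ABO cross I^A I^A × I^A I^B → 1/2 A, 1/2 AB.
So P(type AB) = 1/2 per child.
All 3 independent: (1/2)^3 = 1/8.

1/8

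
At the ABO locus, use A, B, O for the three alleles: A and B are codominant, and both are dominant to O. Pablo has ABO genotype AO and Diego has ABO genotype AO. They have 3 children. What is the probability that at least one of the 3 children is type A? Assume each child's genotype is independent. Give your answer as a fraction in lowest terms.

63/64

ABO cross AO × AO → 1/4 O, 3/4 A.
So P(type A) = 3/4 per child.
P(none) = (1/4)^3 = 1/64; P(at least one) = 1 − 1/64 = 63/64.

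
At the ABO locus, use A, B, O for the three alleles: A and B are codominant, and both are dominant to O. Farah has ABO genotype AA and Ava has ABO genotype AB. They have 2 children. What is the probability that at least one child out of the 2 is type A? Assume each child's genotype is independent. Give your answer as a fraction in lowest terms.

3/4

ABO cross AA × AB → 1/2 A, 1/2 AB.
So P(type A) = 1/2 per child.
P(none) = (1/2)^2 = 1/4; P(at least one) = 1 − 1/4 = 3/4.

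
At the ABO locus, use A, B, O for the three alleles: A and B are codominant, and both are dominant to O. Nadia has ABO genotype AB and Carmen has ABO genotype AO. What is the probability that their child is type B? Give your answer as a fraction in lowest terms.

1/4

ABO cross AB × AO → offspring phenotypes: 1/2 A, 1/4 B, 1/4 AB.
So P(type B) = 1/4.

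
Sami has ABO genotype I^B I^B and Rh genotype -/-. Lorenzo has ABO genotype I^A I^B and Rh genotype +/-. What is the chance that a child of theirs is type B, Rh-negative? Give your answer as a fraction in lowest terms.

1/4

ABO cross I^B I^B × I^A I^B → offspring phenotypes: 1/2 B, 1/2 AB.
Rh cross -/- × +/- → 1/2 Rh+, 1/2 Rh-.
Independent loci: P(type B, Rh-negative) = 1/2 × 1/2 = 1/4.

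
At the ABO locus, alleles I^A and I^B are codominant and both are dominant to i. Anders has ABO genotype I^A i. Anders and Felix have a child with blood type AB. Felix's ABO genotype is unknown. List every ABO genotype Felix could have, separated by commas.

For each candidate genotype of Felix, check whether crossing it with I^A i can produce every observed child phenotype.
  I^A I^A → possible child types {A} ✗
  I^A I^B → possible child types {A, B, AB} ✓
  I^A i → possible child types {O, A} ✗
  I^B I^B → possible child types {B, AB} ✓
  I^B i → possible child types {O, A, B, AB} ✓
  i i → possible child types {O, A} ✗

I^A I^B, I^B I^B, I^B i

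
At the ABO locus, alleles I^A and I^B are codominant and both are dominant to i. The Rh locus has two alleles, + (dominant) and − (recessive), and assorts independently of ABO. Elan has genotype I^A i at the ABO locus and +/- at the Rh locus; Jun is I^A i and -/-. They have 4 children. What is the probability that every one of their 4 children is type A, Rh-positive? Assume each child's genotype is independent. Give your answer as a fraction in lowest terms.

ABO cross I^A i × I^A i → 1/4 O, 3/4 A.
Rh cross +/- × -/- → 1/2 Rh+, 1/2 Rh-; so P(type A, Rh-positive) = 3/4 × 1/2 = 3/8 per child.
All 4 independent: (3/8)^4 = 81/4096.

81/4096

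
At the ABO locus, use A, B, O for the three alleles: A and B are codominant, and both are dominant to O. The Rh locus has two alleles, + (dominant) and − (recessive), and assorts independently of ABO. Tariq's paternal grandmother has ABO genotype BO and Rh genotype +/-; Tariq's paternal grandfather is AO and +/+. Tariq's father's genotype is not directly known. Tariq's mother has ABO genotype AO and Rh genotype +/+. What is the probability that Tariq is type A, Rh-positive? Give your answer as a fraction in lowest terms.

1/2

Tariq's father's ABO genotype from BO × AO: 1/4 AB, 1/4 AO, 1/4 BO, 1/4 OO.
Crossing each possibility with the mother AO and summing P(type A): 1/4·1/2 + 1/4·3/4 + 1/4·1/4 + 1/4·1/2 = 1/2.
Similarly for Rh via the father's Rh distribution: P(Rh+) = 1.
Independent loci: 1/2 × 1 = 1/2.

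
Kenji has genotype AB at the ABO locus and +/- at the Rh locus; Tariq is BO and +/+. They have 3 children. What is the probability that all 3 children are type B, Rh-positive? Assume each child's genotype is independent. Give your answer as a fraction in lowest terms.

ABO cross AB × BO → 1/4 A, 1/2 B, 1/4 AB.
Rh cross +/- × +/+ → 1 Rh+; so P(type B, Rh-positive) = 1/2 × 1 = 1/2 per child.
All 3 independent: (1/2)^3 = 1/8.

1/8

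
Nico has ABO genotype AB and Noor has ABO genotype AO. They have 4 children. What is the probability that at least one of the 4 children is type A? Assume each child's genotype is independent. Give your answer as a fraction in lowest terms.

ABO cross AB × AO → 1/2 A, 1/4 B, 1/4 AB.
So P(type A) = 1/2 per child.
P(none) = (1/2)^4 = 1/16; P(at least one) = 1 − 1/16 = 15/16.

15/16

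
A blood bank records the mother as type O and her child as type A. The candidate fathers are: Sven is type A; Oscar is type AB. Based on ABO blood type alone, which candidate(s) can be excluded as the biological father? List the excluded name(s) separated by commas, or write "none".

A candidate is excluded only if no genotype consistent with his phenotype could produce a type A child with a type O mother.
Every candidate has at least one consistent genotype combination, so none can be excluded.

none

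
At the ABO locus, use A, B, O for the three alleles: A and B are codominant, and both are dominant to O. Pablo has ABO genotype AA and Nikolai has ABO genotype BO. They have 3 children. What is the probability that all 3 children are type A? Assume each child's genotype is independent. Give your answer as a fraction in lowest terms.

1/8

ABO cross AA × BO → 1/2 A, 1/2 AB.
So P(type A) = 1/2 per child.
All 3 independent: (1/2)^3 = 1/8.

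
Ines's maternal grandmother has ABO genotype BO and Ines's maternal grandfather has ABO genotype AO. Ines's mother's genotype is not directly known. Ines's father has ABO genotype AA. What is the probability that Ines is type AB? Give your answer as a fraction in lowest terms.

1/4

Ines's mother's ABO genotype from BO × AO: 1/4 AB, 1/4 AO, 1/4 BO, 1/4 OO.
Crossing each possibility with the father AA and summing P(type AB): 1/4·1/2 + 1/4·0 + 1/4·1/2 + 1/4·0 = 1/4.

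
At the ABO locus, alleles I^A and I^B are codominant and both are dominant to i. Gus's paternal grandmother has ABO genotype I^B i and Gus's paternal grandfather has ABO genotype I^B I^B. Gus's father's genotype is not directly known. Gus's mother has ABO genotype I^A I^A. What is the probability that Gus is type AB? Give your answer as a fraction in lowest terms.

3/4

Gus's father's ABO genotype from I^B i × I^B I^B: 1/2 I^B I^B, 1/2 I^B i.
Crossing each possibility with the mother I^A I^A and summing P(type AB): 1/2·1 + 1/2·1/2 = 3/4.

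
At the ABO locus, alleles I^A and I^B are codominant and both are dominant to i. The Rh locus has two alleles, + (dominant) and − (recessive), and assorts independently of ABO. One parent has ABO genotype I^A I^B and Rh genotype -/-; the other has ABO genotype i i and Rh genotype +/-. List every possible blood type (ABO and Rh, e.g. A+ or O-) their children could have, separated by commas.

A+, A-, B+, B-

Gametes from I^A I^B × i i give offspring ABO genotypes I^A i, I^B i, i.e. phenotypes A, B.
Rh cross -/- × +/- → phenotypes Rh+, Rh-.
Combining independently: A+, A-, B+, B-.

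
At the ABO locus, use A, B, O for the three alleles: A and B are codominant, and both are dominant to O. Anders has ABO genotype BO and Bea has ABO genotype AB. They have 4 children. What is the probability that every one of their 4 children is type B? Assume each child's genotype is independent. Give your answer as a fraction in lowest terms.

ABO cross BO × AB → 1/4 A, 1/2 B, 1/4 AB.
So P(type B) = 1/2 per child.
All 4 independent: (1/2)^4 = 1/16.

1/16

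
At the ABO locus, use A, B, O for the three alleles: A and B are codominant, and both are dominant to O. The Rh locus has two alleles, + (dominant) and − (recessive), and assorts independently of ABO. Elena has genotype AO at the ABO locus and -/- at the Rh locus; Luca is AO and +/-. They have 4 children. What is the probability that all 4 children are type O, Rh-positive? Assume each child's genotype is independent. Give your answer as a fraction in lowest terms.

ABO cross AO × AO → 1/4 O, 3/4 A.
Rh cross -/- × +/- → 1/2 Rh+, 1/2 Rh-; so P(type O, Rh-positive) = 1/4 × 1/2 = 1/8 per child.
All 4 independent: (1/8)^4 = 1/4096.

1/4096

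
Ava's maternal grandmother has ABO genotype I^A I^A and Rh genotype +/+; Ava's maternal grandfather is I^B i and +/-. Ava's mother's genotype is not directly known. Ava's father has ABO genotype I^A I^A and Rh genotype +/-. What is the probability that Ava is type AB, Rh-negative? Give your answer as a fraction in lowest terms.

Ava's mother's ABO genotype from I^A I^A × I^B i: 1/2 I^A I^B, 1/2 I^A i.
Crossing each possibility with the father I^A I^A and summing P(type AB): 1/2·1/2 + 1/2·0 = 1/4.
Similarly for Rh via the mother's Rh distribution: P(Rh-) = 1/8.
Independent loci: 1/4 × 1/8 = 1/32.

1/32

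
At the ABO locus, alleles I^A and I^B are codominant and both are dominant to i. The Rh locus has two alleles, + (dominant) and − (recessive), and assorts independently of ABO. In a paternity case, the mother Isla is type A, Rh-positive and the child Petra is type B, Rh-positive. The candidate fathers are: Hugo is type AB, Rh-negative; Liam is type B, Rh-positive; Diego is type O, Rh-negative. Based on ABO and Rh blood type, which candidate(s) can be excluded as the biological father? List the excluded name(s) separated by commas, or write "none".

Diego

A candidate is excluded only if no genotype consistent with his phenotype could produce a type B, Rh-positive child with a type A, Rh-positive mother.
Diego (type O, Rh-): no genotype consistent with that phenotype can produce a type-B Rh+ child with a type-A mother.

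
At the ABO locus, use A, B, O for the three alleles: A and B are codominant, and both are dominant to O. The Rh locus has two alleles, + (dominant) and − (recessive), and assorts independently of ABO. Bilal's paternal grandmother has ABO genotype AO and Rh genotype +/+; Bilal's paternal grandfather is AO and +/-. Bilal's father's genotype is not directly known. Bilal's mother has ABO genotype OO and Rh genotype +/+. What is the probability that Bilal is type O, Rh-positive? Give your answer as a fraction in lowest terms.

1/2

Bilal's father's ABO genotype from AO × AO: 1/4 AA, 1/2 AO, 1/4 OO.
Crossing each possibility with the mother OO and summing P(type O): 1/4·0 + 1/2·1/2 + 1/4·1 = 1/2.
Similarly for Rh via the father's Rh distribution: P(Rh+) = 1.
Independent loci: 1/2 × 1 = 1/2.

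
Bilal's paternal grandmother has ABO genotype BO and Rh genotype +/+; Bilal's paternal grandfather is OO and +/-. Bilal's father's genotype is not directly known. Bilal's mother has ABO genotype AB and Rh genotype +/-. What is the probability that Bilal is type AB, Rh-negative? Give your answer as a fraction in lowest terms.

Bilal's father's ABO genotype from BO × OO: 1/2 BO, 1/2 OO.
Crossing each possibility with the mother AB and summing P(type AB): 1/2·1/4 + 1/2·0 = 1/8.
Similarly for Rh via the father's Rh distribution: P(Rh-) = 1/8.
Independent loci: 1/8 × 1/8 = 1/64.

1/64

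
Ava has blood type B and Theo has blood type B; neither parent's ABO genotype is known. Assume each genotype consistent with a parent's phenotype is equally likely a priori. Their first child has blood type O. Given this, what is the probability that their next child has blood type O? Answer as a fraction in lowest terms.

1/4

Possible genotypes: Ava ∈ {BB, BO}; Theo ∈ {BB, BO}.
Weight each parental genotype pair by prior × P(type-O child):
  BO × BO: posterior weight 1; P(next child type O) = 1/4.
Weighted sum = 1/4.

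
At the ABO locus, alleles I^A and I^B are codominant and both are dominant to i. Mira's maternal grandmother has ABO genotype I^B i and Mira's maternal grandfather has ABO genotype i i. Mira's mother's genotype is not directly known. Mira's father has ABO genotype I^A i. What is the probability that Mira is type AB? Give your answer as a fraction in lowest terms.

Mira's mother's ABO genotype from I^B i × i i: 1/2 I^B i, 1/2 i i.
Crossing each possibility with the father I^A i and summing P(type AB): 1/2·1/4 + 1/2·0 = 1/8.

1/8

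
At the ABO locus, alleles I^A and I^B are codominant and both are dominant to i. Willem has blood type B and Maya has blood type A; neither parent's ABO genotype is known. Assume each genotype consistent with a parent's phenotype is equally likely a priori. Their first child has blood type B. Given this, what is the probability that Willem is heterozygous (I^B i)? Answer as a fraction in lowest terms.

Possible genotypes: Willem ∈ {I^B I^B, I^B i}; Maya ∈ {I^A I^A, I^A i}.
Weight each parental genotype pair by prior × P(type-B child):
  I^B I^B × I^A i: posterior weight 2/3.
  I^B i × I^A i: posterior weight 1/3.
Sum the posterior weight over pairs where Willem is I^B i: 1/3.

1/3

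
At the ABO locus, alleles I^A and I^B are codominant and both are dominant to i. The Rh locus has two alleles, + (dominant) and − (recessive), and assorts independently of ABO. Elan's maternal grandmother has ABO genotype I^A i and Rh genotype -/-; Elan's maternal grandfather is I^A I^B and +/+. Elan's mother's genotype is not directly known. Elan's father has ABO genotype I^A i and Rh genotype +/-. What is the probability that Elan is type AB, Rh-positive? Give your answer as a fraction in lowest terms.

Elan's mother's ABO genotype from I^A i × I^A I^B: 1/4 I^A I^A, 1/4 I^A I^B, 1/4 I^A i, 1/4 I^B i.
Crossing each possibility with the father I^A i and summing P(type AB): 1/4·0 + 1/4·1/4 + 1/4·0 + 1/4·1/4 = 1/8.
Similarly for Rh via the mother's Rh distribution: P(Rh+) = 3/4.
Independent loci: 1/8 × 3/4 = 3/32.

3/32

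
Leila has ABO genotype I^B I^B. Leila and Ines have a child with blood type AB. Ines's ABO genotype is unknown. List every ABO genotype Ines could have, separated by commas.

For each candidate genotype of Ines, check whether crossing it with I^B I^B can produce every observed child phenotype.
  I^A I^A → possible child types {AB} ✓
  I^A I^B → possible child types {B, AB} ✓
  I^A i → possible child types {B, AB} ✓
  I^B I^B → possible child types {B} ✗
  I^B i → possible child types {B} ✗
  i i → possible child types {B} ✗

I^A I^A, I^A I^B, I^A i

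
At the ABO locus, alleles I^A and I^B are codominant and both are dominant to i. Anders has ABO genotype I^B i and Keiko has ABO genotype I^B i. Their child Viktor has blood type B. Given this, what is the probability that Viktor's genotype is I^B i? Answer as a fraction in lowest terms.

Cross I^B i × I^B i → 1/4 I^B I^B, 1/2 I^B i, 1/4 i i.
Type-B genotypes among offspring: I^B I^B (1/4), I^B i (1/2); total 3/4.
P(I^B i | type B) = (1/2) / (3/4) = 2/3.

2/3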